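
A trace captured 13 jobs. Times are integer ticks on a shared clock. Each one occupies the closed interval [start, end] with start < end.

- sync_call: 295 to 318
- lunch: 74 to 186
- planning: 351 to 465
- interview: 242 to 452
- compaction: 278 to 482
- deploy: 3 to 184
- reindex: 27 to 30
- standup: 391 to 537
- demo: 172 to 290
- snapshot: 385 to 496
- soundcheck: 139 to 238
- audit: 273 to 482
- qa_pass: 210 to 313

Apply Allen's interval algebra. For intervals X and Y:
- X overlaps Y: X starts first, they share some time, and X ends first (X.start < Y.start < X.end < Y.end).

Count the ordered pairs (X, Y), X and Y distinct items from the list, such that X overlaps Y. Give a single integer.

Checking all 156 ordered pairs for relation 'overlaps'; matching pairs in alphabetical order:
(audit, snapshot): audit overlaps snapshot ✓
(audit, standup): audit overlaps standup ✓
(compaction, snapshot): compaction overlaps snapshot ✓
(compaction, standup): compaction overlaps standup ✓
(demo, audit): demo overlaps audit ✓
(demo, compaction): demo overlaps compaction ✓
(demo, interview): demo overlaps interview ✓
(demo, qa_pass): demo overlaps qa_pass ✓
(deploy, demo): deploy overlaps demo ✓
(deploy, lunch): deploy overlaps lunch ✓
(deploy, soundcheck): deploy overlaps soundcheck ✓
(interview, audit): interview overlaps audit ✓
(interview, compaction): interview overlaps compaction ✓
(interview, planning): interview overlaps planning ✓
(interview, snapshot): interview overlaps snapshot ✓
(interview, standup): interview overlaps standup ✓
(lunch, demo): lunch overlaps demo ✓
(lunch, soundcheck): lunch overlaps soundcheck ✓
(planning, snapshot): planning overlaps snapshot ✓
(planning, standup): planning overlaps standup ✓
(qa_pass, audit): qa_pass overlaps audit ✓
(qa_pass, compaction): qa_pass overlaps compaction ✓
(qa_pass, interview): qa_pass overlaps interview ✓
(qa_pass, sync_call): qa_pass overlaps sync_call ✓
... plus 3 further pairs not listed.
Count: 27.

27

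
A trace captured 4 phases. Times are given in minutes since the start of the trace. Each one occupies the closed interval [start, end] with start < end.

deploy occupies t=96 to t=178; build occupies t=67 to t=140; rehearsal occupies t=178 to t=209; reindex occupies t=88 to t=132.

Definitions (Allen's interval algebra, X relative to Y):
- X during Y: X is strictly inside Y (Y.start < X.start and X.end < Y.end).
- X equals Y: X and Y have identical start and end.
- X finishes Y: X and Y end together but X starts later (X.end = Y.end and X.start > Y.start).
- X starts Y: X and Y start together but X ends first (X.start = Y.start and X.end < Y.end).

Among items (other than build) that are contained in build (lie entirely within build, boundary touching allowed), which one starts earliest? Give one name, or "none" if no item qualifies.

Target build = [t=67, t=140].
deploy [t=96, t=178] → overlapped-by → excluded.
rehearsal [t=178, t=209] → after → excluded.
reindex [t=88, t=132] → during → candidate.
Among candidates, earliest start is t=88 → reindex.

reindex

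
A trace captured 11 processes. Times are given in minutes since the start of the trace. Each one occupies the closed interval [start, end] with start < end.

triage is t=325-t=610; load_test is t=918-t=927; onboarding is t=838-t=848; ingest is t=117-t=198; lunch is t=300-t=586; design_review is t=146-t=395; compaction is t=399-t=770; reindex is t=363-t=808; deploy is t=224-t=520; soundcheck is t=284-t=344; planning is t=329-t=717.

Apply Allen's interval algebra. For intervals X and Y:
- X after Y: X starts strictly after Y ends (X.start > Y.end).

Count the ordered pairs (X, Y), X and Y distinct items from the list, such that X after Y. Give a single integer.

Checking all 110 ordered pairs for relation 'after'; matching pairs in alphabetical order:
(compaction, design_review): compaction after design_review ✓
(compaction, ingest): compaction after ingest ✓
(compaction, soundcheck): compaction after soundcheck ✓
(deploy, ingest): deploy after ingest ✓
(load_test, compaction): load_test after compaction ✓
(load_test, deploy): load_test after deploy ✓
(load_test, design_review): load_test after design_review ✓
(load_test, ingest): load_test after ingest ✓
(load_test, lunch): load_test after lunch ✓
(load_test, onboarding): load_test after onboarding ✓
(load_test, planning): load_test after planning ✓
(load_test, reindex): load_test after reindex ✓
(load_test, soundcheck): load_test after soundcheck ✓
(load_test, triage): load_test after triage ✓
(lunch, ingest): lunch after ingest ✓
(onboarding, compaction): onboarding after compaction ✓
(onboarding, deploy): onboarding after deploy ✓
(onboarding, design_review): onboarding after design_review ✓
(onboarding, ingest): onboarding after ingest ✓
(onboarding, lunch): onboarding after lunch ✓
(onboarding, planning): onboarding after planning ✓
(onboarding, reindex): onboarding after reindex ✓
(onboarding, soundcheck): onboarding after soundcheck ✓
(onboarding, triage): onboarding after triage ✓
... plus 5 further pairs not listed.
Count: 29.

29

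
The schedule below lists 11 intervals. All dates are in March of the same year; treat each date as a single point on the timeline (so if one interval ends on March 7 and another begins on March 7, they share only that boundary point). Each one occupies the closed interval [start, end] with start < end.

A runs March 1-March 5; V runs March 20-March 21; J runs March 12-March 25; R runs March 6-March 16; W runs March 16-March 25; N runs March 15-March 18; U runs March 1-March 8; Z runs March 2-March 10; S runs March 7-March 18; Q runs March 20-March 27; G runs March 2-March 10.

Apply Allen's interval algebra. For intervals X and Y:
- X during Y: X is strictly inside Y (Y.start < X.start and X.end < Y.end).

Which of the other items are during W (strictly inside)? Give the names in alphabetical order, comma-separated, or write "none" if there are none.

V

Target W = [March 16, March 25].
A [March 1, March 5] → before → no.
G [March 2, March 10] → before → no.
J [March 12, March 25] → finished-by → no.
N [March 15, March 18] → overlaps → no.
Q [March 20, March 27] → overlapped-by → no.
R [March 6, March 16] → meets → no.
S [March 7, March 18] → overlaps → no.
U [March 1, March 8] → before → no.
V [March 20, March 21] → during → yes.
Z [March 2, March 10] → before → no.
Result: V.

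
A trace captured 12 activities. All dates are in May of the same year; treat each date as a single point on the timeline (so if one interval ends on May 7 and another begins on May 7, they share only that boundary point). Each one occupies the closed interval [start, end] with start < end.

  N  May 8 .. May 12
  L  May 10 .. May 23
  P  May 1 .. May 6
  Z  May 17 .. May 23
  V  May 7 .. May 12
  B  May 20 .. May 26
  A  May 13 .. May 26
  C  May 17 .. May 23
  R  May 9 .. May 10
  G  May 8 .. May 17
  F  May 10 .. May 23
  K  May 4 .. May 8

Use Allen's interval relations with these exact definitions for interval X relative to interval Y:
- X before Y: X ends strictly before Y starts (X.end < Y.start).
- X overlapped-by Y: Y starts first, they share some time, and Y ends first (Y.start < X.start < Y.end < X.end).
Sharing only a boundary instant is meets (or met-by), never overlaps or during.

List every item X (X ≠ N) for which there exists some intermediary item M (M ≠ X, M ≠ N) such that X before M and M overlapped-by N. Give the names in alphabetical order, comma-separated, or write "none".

Target N = [May 8, May 12].
Intermediaries M with M overlapped-by N: F, L.
Via F — items with X before F: K, P.
Via L — items with X before L: K, P.
Union: K, P.

K, P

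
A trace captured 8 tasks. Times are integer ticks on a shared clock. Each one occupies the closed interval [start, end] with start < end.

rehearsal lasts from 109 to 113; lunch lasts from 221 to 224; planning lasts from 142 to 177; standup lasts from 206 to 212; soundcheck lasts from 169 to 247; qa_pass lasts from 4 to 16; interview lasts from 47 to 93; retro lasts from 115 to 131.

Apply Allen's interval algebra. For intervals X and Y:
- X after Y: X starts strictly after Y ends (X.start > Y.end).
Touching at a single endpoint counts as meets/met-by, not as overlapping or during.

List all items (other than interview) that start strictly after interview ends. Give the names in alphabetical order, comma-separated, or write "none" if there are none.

Target interview = [47, 93].
lunch [221, 224] → after → yes.
planning [142, 177] → after → yes.
qa_pass [4, 16] → before → no.
rehearsal [109, 113] → after → yes.
retro [115, 131] → after → yes.
soundcheck [169, 247] → after → yes.
standup [206, 212] → after → yes.
Result: lunch, planning, rehearsal, retro, soundcheck, standup.

lunch, planning, rehearsal, retro, soundcheck, standup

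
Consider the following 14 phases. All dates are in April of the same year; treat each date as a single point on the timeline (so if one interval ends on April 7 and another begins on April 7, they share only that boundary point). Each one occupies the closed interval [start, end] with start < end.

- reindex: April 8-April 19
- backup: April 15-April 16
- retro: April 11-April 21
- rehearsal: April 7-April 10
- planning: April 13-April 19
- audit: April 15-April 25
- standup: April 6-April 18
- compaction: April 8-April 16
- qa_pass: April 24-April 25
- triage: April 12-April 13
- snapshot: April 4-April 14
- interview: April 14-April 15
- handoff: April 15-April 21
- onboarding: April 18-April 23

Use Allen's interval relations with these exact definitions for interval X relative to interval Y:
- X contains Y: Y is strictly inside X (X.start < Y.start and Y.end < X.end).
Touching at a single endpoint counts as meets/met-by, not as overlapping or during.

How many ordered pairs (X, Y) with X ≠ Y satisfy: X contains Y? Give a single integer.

Checking all 182 ordered pairs for relation 'contains'; matching pairs in alphabetical order:
(audit, onboarding): audit contains onboarding ✓
(compaction, interview): compaction contains interview ✓
(compaction, triage): compaction contains triage ✓
(planning, backup): planning contains backup ✓
(planning, interview): planning contains interview ✓
(reindex, backup): reindex contains backup ✓
(reindex, interview): reindex contains interview ✓
(reindex, triage): reindex contains triage ✓
(retro, backup): retro contains backup ✓
(retro, interview): retro contains interview ✓
(retro, planning): retro contains planning ✓
(retro, triage): retro contains triage ✓
(snapshot, rehearsal): snapshot contains rehearsal ✓
(snapshot, triage): snapshot contains triage ✓
(standup, backup): standup contains backup ✓
(standup, compaction): standup contains compaction ✓
(standup, interview): standup contains interview ✓
(standup, rehearsal): standup contains rehearsal ✓
(standup, triage): standup contains triage ✓
Count: 19.

19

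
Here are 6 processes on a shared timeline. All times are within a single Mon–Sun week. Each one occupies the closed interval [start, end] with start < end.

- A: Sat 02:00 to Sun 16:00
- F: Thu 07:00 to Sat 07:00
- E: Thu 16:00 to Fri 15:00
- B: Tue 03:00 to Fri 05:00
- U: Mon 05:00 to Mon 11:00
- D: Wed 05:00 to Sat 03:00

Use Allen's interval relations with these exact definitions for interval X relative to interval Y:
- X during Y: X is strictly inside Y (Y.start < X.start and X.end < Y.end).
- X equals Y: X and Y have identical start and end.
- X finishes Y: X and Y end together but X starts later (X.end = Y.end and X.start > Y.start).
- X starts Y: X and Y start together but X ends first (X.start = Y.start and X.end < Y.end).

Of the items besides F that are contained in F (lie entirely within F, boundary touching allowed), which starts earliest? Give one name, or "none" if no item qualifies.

E

Target F = [Thu 07:00, Sat 07:00].
A [Sat 02:00, Sun 16:00] → overlapped-by → excluded.
B [Tue 03:00, Fri 05:00] → overlaps → excluded.
D [Wed 05:00, Sat 03:00] → overlaps → excluded.
E [Thu 16:00, Fri 15:00] → during → candidate.
U [Mon 05:00, Mon 11:00] → before → excluded.
Among candidates, earliest start is Thu 16:00 → E.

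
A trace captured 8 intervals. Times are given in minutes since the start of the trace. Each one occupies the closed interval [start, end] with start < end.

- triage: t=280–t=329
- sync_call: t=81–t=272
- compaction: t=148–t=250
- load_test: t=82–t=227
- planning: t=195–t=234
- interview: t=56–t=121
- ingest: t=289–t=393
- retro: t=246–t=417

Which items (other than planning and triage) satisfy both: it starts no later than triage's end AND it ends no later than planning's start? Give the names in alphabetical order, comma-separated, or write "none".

Conditions: its start is no later than triage's end (X.start <= t=329) AND its end is no later than planning's start (X.end <= t=195).
compaction: start t=148 <= t=329? ✓; end t=250 <= t=195? ✗ → no.
ingest: start t=289 <= t=329? ✓; end t=393 <= t=195? ✗ → no.
interview: start t=56 <= t=329? ✓; end t=121 <= t=195? ✓ → yes.
load_test: start t=82 <= t=329? ✓; end t=227 <= t=195? ✗ → no.
retro: start t=246 <= t=329? ✓; end t=417 <= t=195? ✗ → no.
sync_call: start t=81 <= t=329? ✓; end t=272 <= t=195? ✗ → no.
Result: interview.

interview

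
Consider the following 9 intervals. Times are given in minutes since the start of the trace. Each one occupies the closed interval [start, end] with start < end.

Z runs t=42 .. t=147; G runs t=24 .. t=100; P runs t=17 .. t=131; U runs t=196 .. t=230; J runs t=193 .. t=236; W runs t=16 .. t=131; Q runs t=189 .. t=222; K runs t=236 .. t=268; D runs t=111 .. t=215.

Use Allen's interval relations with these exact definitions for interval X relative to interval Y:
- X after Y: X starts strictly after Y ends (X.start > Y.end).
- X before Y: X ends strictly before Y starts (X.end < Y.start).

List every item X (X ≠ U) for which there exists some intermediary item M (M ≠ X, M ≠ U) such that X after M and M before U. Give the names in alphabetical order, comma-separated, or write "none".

D, J, K, Q

Target U = [t=196, t=230].
Intermediaries M with M before U: G, P, W, Z.
Via G — items with X after G: D, J, K, Q.
Via P — items with X after P: J, K, Q.
Via W — items with X after W: J, K, Q.
Via Z — items with X after Z: J, K, Q.
Union: D, J, K, Q.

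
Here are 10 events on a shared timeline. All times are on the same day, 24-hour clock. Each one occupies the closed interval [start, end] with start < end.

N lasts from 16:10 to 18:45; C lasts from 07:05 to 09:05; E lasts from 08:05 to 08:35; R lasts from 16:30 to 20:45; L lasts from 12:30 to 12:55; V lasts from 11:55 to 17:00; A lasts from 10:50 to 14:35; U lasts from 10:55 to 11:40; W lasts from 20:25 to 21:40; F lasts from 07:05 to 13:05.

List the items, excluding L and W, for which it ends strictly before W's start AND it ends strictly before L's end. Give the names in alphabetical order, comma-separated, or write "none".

C, E, U

Conditions: its end is strictly before W's start (X.end < 20:25) AND its end is strictly before L's end (X.end < 12:55).
A: end 14:35 < 20:25? ✓; end 14:35 < 12:55? ✗ → no.
C: end 09:05 < 20:25? ✓; end 09:05 < 12:55? ✓ → yes.
E: end 08:35 < 20:25? ✓; end 08:35 < 12:55? ✓ → yes.
F: end 13:05 < 20:25? ✓; end 13:05 < 12:55? ✗ → no.
N: end 18:45 < 20:25? ✓; end 18:45 < 12:55? ✗ → no.
R: end 20:45 < 20:25? ✗; end 20:45 < 12:55? ✗ → no.
U: end 11:40 < 20:25? ✓; end 11:40 < 12:55? ✓ → yes.
V: end 17:00 < 20:25? ✓; end 17:00 < 12:55? ✗ → no.
Result: C, E, U.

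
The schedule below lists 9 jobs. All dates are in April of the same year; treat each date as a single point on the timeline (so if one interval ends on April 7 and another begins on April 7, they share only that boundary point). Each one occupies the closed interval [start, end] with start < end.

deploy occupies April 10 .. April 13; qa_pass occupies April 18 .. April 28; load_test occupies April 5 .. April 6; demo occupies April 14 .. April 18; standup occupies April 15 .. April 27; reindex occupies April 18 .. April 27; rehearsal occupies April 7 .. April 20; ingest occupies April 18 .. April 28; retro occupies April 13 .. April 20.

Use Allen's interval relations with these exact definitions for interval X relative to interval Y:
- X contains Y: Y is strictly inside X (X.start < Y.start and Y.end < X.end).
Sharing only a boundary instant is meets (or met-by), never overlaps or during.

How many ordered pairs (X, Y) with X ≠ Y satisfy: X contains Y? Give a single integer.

3

Checking all 72 ordered pairs for relation 'contains'; matching pairs in alphabetical order:
(rehearsal, demo): rehearsal contains demo ✓
(rehearsal, deploy): rehearsal contains deploy ✓
(retro, demo): retro contains demo ✓
Count: 3.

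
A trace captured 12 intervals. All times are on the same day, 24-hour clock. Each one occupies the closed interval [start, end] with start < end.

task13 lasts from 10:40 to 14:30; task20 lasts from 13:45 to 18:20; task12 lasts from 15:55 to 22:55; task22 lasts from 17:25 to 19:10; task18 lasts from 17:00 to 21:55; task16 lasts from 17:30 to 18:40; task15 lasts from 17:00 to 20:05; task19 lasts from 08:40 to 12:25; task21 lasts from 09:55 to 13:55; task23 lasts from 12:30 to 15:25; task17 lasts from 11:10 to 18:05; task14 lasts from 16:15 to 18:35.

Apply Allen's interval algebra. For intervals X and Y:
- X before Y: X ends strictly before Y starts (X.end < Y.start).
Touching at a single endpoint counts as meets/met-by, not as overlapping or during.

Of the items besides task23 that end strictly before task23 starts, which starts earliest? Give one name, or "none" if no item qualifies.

Target task23 = [12:30, 15:25].
task12 [15:55, 22:55] → after → excluded.
task13 [10:40, 14:30] → overlaps → excluded.
task14 [16:15, 18:35] → after → excluded.
task15 [17:00, 20:05] → after → excluded.
task16 [17:30, 18:40] → after → excluded.
task17 [11:10, 18:05] → contains → excluded.
task18 [17:00, 21:55] → after → excluded.
task19 [08:40, 12:25] → before → candidate.
task20 [13:45, 18:20] → overlapped-by → excluded.
task21 [09:55, 13:55] → overlaps → excluded.
task22 [17:25, 19:10] → after → excluded.
Among candidates, earliest start is 08:40 → task19.

task19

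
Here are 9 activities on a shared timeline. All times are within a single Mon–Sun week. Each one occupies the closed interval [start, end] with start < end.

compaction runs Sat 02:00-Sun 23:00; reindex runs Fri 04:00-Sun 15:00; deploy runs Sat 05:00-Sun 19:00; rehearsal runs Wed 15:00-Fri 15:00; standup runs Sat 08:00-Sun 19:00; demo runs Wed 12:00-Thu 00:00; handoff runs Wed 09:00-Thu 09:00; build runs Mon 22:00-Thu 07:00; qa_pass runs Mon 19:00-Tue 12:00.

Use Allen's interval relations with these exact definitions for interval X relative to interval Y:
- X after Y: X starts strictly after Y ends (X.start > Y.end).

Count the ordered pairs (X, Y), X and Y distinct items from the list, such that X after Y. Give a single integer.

22

Checking all 72 ordered pairs for relation 'after'; matching pairs in alphabetical order:
(compaction, build): compaction after build ✓
(compaction, demo): compaction after demo ✓
(compaction, handoff): compaction after handoff ✓
(compaction, qa_pass): compaction after qa_pass ✓
(compaction, rehearsal): compaction after rehearsal ✓
(demo, qa_pass): demo after qa_pass ✓
(deploy, build): deploy after build ✓
(deploy, demo): deploy after demo ✓
(deploy, handoff): deploy after handoff ✓
(deploy, qa_pass): deploy after qa_pass ✓
(deploy, rehearsal): deploy after rehearsal ✓
(handoff, qa_pass): handoff after qa_pass ✓
(rehearsal, qa_pass): rehearsal after qa_pass ✓
(reindex, build): reindex after build ✓
(reindex, demo): reindex after demo ✓
(reindex, handoff): reindex after handoff ✓
(reindex, qa_pass): reindex after qa_pass ✓
(standup, build): standup after build ✓
(standup, demo): standup after demo ✓
(standup, handoff): standup after handoff ✓
(standup, qa_pass): standup after qa_pass ✓
(standup, rehearsal): standup after rehearsal ✓
Count: 22.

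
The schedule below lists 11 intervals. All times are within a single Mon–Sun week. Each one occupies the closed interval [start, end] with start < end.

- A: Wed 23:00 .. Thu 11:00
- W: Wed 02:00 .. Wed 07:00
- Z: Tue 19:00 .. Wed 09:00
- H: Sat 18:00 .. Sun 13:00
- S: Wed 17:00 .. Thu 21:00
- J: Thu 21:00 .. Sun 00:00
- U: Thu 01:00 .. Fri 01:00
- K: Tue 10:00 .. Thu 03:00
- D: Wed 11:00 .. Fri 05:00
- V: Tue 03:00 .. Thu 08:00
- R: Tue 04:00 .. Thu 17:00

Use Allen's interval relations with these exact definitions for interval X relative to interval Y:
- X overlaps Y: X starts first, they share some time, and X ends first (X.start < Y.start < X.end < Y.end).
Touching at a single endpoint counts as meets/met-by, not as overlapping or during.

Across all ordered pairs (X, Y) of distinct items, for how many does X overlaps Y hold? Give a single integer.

Checking all 110 ordered pairs for relation 'overlaps'; matching pairs in alphabetical order:
(A, U): A overlaps U ✓
(D, J): D overlaps J ✓
(J, H): J overlaps H ✓
(K, A): K overlaps A ✓
(K, D): K overlaps D ✓
(K, S): K overlaps S ✓
(K, U): K overlaps U ✓
(R, D): R overlaps D ✓
(R, S): R overlaps S ✓
(R, U): R overlaps U ✓
(S, U): S overlaps U ✓
(U, J): U overlaps J ✓
(V, A): V overlaps A ✓
(V, D): V overlaps D ✓
(V, R): V overlaps R ✓
(V, S): V overlaps S ✓
(V, U): V overlaps U ✓
Count: 17.

17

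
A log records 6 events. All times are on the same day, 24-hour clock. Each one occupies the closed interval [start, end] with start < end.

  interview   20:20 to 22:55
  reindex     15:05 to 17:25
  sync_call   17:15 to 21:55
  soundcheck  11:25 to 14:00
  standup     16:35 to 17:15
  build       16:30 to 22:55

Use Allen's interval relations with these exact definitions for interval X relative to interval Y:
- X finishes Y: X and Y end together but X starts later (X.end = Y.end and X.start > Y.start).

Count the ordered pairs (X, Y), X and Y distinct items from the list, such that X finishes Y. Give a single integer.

Checking all 30 ordered pairs for relation 'finishes'; matching pairs in alphabetical order:
(interview, build): interview finishes build ✓
Count: 1.

1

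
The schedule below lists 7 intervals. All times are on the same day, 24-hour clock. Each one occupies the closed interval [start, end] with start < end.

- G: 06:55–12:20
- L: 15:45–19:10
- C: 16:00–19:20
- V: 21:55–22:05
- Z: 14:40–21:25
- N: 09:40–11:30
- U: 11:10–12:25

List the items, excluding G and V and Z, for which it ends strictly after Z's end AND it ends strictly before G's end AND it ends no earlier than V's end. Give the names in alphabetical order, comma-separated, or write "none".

Conditions: its end is strictly after Z's end (X.end > 21:25) AND its end is strictly before G's end (X.end < 12:20) AND its end is no earlier than V's end (X.end >= 22:05).
C: end 19:20 > 21:25? ✗; end 19:20 < 12:20? ✗; end 19:20 >= 22:05? ✗ → no.
L: end 19:10 > 21:25? ✗; end 19:10 < 12:20? ✗; end 19:10 >= 22:05? ✗ → no.
N: end 11:30 > 21:25? ✗; end 11:30 < 12:20? ✓; end 11:30 >= 22:05? ✗ → no.
U: end 12:25 > 21:25? ✗; end 12:25 < 12:20? ✗; end 12:25 >= 22:05? ✗ → no.
Result: none.

none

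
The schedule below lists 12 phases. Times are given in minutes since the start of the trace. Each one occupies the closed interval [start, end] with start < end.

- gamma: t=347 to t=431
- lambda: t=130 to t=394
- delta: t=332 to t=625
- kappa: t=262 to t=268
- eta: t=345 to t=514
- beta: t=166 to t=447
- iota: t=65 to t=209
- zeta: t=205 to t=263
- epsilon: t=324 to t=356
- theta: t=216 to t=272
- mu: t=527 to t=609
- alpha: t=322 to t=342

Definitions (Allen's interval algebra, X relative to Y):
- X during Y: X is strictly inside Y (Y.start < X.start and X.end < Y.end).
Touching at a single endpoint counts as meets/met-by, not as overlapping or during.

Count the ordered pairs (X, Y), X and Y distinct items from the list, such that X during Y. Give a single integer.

Checking all 132 ordered pairs for relation 'during'; matching pairs in alphabetical order:
(alpha, beta): alpha during beta ✓
(alpha, lambda): alpha during lambda ✓
(epsilon, beta): epsilon during beta ✓
(epsilon, lambda): epsilon during lambda ✓
(eta, delta): eta during delta ✓
(gamma, beta): gamma during beta ✓
(gamma, delta): gamma during delta ✓
(gamma, eta): gamma during eta ✓
(kappa, beta): kappa during beta ✓
(kappa, lambda): kappa during lambda ✓
(kappa, theta): kappa during theta ✓
(mu, delta): mu during delta ✓
(theta, beta): theta during beta ✓
(theta, lambda): theta during lambda ✓
(zeta, beta): zeta during beta ✓
(zeta, lambda): zeta during lambda ✓
Count: 16.

16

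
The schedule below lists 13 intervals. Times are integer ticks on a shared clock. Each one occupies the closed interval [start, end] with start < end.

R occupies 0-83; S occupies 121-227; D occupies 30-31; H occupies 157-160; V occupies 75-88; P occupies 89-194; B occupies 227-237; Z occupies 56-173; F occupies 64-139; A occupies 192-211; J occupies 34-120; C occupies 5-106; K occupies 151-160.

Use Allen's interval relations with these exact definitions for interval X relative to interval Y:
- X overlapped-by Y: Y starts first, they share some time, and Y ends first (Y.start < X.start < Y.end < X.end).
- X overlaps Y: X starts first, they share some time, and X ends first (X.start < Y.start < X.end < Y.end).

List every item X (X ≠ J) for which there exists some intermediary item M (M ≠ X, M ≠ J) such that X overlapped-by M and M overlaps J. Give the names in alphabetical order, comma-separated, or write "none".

Target J = [34, 120].
Intermediaries M with M overlaps J: C, R.
Via C — items with X overlapped-by C: F, P, Z.
Via R — items with X overlapped-by R: C, F, V, Z.
Union: C, F, P, V, Z.

C, F, P, V, Z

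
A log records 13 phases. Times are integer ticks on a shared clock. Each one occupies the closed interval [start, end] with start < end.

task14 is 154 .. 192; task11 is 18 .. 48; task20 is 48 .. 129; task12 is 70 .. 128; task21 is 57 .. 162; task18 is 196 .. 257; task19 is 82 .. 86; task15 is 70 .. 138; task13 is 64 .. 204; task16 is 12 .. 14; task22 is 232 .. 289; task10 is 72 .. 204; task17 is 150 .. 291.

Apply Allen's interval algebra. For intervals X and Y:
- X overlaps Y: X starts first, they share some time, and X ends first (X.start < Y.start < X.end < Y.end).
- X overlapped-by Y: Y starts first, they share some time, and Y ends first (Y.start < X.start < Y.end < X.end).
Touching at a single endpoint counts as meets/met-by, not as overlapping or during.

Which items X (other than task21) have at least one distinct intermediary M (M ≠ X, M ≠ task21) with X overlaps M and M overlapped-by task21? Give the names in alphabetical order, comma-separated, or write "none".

task10, task12, task13, task15, task20

Target task21 = [57, 162].
Intermediaries M with M overlapped-by task21: task10, task13, task14, task17.
Via task10 — items with X overlaps task10: task12, task15, task20.
Via task13 — items with X overlaps task13: task20.
Via task14 — items with X overlaps task14: none.
Via task17 — items with X overlaps task17: task10, task13.
Union: task10, task12, task13, task15, task20.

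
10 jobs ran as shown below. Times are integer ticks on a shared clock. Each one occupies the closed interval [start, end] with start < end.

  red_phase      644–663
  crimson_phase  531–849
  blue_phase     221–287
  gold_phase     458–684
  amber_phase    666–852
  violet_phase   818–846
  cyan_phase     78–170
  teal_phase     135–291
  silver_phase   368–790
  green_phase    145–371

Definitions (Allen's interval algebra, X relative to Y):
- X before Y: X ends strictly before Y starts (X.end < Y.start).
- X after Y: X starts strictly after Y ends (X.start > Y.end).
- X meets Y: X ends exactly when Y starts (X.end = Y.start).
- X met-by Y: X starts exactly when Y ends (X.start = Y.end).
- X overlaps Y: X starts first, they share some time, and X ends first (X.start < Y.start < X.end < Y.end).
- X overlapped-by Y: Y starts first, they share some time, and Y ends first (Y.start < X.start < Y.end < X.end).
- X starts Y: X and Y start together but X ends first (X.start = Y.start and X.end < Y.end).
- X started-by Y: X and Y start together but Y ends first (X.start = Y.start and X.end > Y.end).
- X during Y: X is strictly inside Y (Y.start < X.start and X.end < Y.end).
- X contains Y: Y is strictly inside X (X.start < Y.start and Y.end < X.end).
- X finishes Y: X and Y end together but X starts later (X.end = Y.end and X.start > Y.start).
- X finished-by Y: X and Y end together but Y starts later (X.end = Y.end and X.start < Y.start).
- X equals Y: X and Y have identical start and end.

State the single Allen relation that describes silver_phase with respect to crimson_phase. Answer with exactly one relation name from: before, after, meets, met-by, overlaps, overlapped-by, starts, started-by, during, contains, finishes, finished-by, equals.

silver_phase = [368, 790]; crimson_phase = [531, 849].
Compare endpoints: silver_phase.start < crimson_phase.start, silver_phase.start < crimson_phase.end, silver_phase.end > crimson_phase.start, silver_phase.end < crimson_phase.end.
That pattern is 'overlaps'.

overlaps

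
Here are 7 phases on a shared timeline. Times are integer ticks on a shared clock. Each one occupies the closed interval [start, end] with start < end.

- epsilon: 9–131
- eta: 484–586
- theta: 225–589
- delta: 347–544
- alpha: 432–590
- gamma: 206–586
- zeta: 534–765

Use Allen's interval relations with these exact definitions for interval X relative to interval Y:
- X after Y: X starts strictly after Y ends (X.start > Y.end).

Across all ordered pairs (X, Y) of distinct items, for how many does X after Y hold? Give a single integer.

6

Checking all 42 ordered pairs for relation 'after'; matching pairs in alphabetical order:
(alpha, epsilon): alpha after epsilon ✓
(delta, epsilon): delta after epsilon ✓
(eta, epsilon): eta after epsilon ✓
(gamma, epsilon): gamma after epsilon ✓
(theta, epsilon): theta after epsilon ✓
(zeta, epsilon): zeta after epsilon ✓
Count: 6.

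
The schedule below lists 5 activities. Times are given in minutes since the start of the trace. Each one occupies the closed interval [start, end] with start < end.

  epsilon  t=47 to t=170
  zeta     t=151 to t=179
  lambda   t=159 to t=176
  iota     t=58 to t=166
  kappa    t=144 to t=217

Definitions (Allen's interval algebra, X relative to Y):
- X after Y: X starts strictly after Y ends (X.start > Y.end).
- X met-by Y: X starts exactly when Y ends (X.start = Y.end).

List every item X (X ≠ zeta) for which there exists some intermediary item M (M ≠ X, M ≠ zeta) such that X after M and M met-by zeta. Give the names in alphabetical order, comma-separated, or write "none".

Target zeta = [t=151, t=179].
Intermediaries M with M met-by zeta: none.
Union: none.

none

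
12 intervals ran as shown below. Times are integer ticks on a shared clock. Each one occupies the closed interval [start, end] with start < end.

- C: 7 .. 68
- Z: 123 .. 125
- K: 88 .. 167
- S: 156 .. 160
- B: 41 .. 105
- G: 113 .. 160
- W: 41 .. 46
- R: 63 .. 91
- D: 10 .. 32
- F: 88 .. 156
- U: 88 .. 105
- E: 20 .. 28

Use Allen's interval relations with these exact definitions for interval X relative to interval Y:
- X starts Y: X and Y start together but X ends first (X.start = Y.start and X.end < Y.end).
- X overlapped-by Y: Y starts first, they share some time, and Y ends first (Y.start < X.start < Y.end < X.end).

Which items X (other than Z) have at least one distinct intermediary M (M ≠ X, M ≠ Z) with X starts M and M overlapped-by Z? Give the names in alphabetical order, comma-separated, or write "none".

Target Z = [123, 125].
Intermediaries M with M overlapped-by Z: none.
Union: none.

none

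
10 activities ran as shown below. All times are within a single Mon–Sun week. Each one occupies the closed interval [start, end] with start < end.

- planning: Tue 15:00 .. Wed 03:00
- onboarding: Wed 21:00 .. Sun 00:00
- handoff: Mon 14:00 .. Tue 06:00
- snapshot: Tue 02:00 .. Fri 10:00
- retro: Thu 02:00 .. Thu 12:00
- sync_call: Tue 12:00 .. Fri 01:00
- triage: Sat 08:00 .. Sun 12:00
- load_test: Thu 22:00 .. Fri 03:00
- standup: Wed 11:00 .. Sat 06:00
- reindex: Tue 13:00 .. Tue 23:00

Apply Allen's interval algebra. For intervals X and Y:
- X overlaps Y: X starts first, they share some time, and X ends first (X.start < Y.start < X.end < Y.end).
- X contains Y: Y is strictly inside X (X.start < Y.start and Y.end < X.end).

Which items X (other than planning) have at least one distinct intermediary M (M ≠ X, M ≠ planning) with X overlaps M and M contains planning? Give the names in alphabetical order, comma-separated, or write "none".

handoff

Target planning = [Tue 15:00, Wed 03:00].
Intermediaries M with M contains planning: snapshot, sync_call.
Via snapshot — items with X overlaps snapshot: handoff.
Via sync_call — items with X overlaps sync_call: none.
Union: handoff.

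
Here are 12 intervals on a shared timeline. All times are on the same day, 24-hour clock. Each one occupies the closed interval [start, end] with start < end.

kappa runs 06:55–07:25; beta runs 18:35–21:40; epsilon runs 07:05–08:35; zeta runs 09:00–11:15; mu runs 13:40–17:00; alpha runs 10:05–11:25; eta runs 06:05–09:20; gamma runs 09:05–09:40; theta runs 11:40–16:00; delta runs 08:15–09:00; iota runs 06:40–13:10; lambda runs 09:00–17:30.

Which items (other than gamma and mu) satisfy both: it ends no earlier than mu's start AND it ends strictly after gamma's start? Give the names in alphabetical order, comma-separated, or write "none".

beta, lambda, theta

Conditions: its end is no earlier than mu's start (X.end >= 13:40) AND its end is strictly after gamma's start (X.end > 09:05).
alpha: end 11:25 >= 13:40? ✗; end 11:25 > 09:05? ✓ → no.
beta: end 21:40 >= 13:40? ✓; end 21:40 > 09:05? ✓ → yes.
delta: end 09:00 >= 13:40? ✗; end 09:00 > 09:05? ✗ → no.
epsilon: end 08:35 >= 13:40? ✗; end 08:35 > 09:05? ✗ → no.
eta: end 09:20 >= 13:40? ✗; end 09:20 > 09:05? ✓ → no.
iota: end 13:10 >= 13:40? ✗; end 13:10 > 09:05? ✓ → no.
kappa: end 07:25 >= 13:40? ✗; end 07:25 > 09:05? ✗ → no.
lambda: end 17:30 >= 13:40? ✓; end 17:30 > 09:05? ✓ → yes.
theta: end 16:00 >= 13:40? ✓; end 16:00 > 09:05? ✓ → yes.
zeta: end 11:15 >= 13:40? ✗; end 11:15 > 09:05? ✓ → no.
Result: beta, lambda, theta.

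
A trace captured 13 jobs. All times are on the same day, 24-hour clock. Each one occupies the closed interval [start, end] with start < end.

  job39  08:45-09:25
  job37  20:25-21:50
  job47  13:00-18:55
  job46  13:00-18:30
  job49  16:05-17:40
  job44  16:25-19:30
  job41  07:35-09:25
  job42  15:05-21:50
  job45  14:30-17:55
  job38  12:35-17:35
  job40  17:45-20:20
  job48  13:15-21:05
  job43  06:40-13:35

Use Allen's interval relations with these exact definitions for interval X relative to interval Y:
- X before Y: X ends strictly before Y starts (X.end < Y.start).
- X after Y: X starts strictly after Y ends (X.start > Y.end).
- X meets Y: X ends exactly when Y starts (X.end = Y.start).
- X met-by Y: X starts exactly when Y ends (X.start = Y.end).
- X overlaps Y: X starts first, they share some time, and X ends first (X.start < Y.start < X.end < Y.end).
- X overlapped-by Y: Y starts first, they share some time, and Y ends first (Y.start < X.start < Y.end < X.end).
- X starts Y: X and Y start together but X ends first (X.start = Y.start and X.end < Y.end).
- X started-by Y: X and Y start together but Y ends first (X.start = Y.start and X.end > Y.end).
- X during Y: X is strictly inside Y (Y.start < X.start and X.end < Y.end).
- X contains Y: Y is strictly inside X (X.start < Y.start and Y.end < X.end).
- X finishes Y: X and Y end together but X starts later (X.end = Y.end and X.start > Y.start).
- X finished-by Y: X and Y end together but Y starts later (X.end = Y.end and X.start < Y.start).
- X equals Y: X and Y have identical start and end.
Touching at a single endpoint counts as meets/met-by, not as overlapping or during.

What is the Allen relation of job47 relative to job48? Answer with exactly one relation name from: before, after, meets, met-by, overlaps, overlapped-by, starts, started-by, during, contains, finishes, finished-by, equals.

job47 = [13:00, 18:55]; job48 = [13:15, 21:05].
Compare endpoints: job47.start < job48.start, job47.start < job48.end, job47.end > job48.start, job47.end < job48.end.
That pattern is 'overlaps'.

overlaps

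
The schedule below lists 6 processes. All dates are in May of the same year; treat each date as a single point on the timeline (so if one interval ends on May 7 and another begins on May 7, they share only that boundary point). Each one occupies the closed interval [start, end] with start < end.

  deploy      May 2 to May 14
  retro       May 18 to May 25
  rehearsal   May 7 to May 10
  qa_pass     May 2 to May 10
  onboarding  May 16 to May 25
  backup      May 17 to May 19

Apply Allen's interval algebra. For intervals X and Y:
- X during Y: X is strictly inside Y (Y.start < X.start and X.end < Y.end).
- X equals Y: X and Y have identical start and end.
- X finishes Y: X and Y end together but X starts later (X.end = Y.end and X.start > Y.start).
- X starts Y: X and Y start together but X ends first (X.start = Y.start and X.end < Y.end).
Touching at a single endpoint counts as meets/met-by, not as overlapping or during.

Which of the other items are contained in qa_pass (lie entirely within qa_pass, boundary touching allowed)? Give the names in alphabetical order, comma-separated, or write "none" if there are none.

Target qa_pass = [May 2, May 10].
backup [May 17, May 19] → after → no.
deploy [May 2, May 14] → started-by → no.
onboarding [May 16, May 25] → after → no.
rehearsal [May 7, May 10] → finishes → yes.
retro [May 18, May 25] → after → no.
Result: rehearsal.

rehearsal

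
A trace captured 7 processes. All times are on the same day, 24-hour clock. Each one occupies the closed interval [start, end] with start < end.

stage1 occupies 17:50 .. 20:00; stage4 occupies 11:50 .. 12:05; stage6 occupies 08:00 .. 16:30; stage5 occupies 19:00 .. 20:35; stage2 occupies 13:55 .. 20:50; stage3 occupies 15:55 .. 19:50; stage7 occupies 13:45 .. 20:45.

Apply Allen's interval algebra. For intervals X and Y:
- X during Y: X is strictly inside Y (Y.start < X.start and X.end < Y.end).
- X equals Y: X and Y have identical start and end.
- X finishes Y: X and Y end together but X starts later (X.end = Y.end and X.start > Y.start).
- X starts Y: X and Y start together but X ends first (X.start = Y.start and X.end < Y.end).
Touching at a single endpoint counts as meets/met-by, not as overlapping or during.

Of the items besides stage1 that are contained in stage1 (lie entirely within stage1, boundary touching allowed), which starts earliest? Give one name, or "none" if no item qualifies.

none

Target stage1 = [17:50, 20:00].
stage2 [13:55, 20:50] → contains → excluded.
stage3 [15:55, 19:50] → overlaps → excluded.
stage4 [11:50, 12:05] → before → excluded.
stage5 [19:00, 20:35] → overlapped-by → excluded.
stage6 [08:00, 16:30] → before → excluded.
stage7 [13:45, 20:45] → contains → excluded.
No candidates → none.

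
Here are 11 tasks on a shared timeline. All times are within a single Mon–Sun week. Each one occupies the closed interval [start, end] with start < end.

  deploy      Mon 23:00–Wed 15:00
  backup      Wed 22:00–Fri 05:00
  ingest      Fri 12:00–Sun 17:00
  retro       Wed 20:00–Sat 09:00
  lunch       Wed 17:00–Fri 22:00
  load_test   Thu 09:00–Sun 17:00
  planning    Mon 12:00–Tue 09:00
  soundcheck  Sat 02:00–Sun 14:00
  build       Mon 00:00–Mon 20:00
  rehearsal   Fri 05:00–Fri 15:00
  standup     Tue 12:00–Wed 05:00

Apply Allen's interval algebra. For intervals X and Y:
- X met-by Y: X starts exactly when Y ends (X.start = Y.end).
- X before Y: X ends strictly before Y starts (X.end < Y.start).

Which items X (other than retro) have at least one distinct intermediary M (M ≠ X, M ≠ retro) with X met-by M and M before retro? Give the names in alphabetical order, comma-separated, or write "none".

Target retro = [Wed 20:00, Sat 09:00].
Intermediaries M with M before retro: build, deploy, planning, standup.
Via build — items with X met-by build: none.
Via deploy — items with X met-by deploy: none.
Via planning — items with X met-by planning: none.
Via standup — items with X met-by standup: none.
Union: none.

none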